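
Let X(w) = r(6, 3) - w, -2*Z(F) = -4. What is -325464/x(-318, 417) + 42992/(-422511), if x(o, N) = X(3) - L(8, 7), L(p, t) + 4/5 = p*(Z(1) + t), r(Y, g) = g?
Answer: 171886323842/37603479 ≈ 4571.0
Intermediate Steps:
Z(F) = 2 (Z(F) = -½*(-4) = 2)
L(p, t) = -⅘ + p*(2 + t)
X(w) = 3 - w
x(o, N) = -356/5 (x(o, N) = (3 - 1*3) - (-⅘ + 2*8 + 8*7) = (3 - 3) - (-⅘ + 16 + 56) = 0 - 1*356/5 = 0 - 356/5 = -356/5)
-325464/x(-318, 417) + 42992/(-422511) = -325464/(-356/5) + 42992/(-422511) = -325464*(-5/356) + 42992*(-1/422511) = 406830/89 - 42992/422511 = 171886323842/37603479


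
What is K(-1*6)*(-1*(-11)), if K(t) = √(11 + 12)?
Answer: 11*√23 ≈ 52.754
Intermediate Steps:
K(t) = √23
K(-1*6)*(-1*(-11)) = √23*(-1*(-11)) = √23*11 = 11*√23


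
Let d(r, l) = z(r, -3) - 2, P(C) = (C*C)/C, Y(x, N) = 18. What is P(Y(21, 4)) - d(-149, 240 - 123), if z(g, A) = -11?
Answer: 31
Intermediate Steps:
P(C) = C (P(C) = C²/C = C)
d(r, l) = -13 (d(r, l) = -11 - 2 = -13)
P(Y(21, 4)) - d(-149, 240 - 123) = 18 - 1*(-13) = 18 + 13 = 31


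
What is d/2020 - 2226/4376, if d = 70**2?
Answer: 423647/220988 ≈ 1.9171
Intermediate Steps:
d = 4900
d/2020 - 2226/4376 = 4900/2020 - 2226/4376 = 4900*(1/2020) - 2226*1/4376 = 245/101 - 1113/2188 = 423647/220988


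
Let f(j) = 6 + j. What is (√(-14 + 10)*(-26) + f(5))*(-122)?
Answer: -1342 + 6344*I ≈ -1342.0 + 6344.0*I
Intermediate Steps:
(√(-14 + 10)*(-26) + f(5))*(-122) = (√(-14 + 10)*(-26) + (6 + 5))*(-122) = (√(-4)*(-26) + 11)*(-122) = ((2*I)*(-26) + 11)*(-122) = (-52*I + 11)*(-122) = (11 - 52*I)*(-122) = -1342 + 6344*I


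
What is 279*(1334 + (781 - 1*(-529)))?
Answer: 737676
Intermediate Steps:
279*(1334 + (781 - 1*(-529))) = 279*(1334 + (781 + 529)) = 279*(1334 + 1310) = 279*2644 = 737676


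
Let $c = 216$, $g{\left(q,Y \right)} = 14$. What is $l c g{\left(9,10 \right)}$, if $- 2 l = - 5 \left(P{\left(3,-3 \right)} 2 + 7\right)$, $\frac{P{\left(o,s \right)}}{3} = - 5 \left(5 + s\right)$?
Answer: $-400680$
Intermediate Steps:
$P{\left(o,s \right)} = -75 - 15 s$ ($P{\left(o,s \right)} = 3 \left(- 5 \left(5 + s\right)\right) = 3 \left(-25 - 5 s\right) = -75 - 15 s$)
$l = - \frac{265}{2}$ ($l = - \frac{\left(-5\right) \left(\left(-75 - -45\right) 2 + 7\right)}{2} = - \frac{\left(-5\right) \left(\left(-75 + 45\right) 2 + 7\right)}{2} = - \frac{\left(-5\right) \left(\left(-30\right) 2 + 7\right)}{2} = - \frac{\left(-5\right) \left(-60 + 7\right)}{2} = - \frac{\left(-5\right) \left(-53\right)}{2} = \left(- \frac{1}{2}\right) 265 = - \frac{265}{2} \approx -132.5$)
$l c g{\left(9,10 \right)} = \left(- \frac{265}{2}\right) 216 \cdot 14 = \left(-28620\right) 14 = -400680$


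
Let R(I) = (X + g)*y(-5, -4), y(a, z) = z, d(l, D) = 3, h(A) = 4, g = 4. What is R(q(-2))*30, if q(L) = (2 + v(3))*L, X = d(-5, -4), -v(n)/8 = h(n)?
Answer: -840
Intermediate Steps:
v(n) = -32 (v(n) = -8*4 = -32)
X = 3
q(L) = -30*L (q(L) = (2 - 32)*L = -30*L)
R(I) = -28 (R(I) = (3 + 4)*(-4) = 7*(-4) = -28)
R(q(-2))*30 = -28*30 = -840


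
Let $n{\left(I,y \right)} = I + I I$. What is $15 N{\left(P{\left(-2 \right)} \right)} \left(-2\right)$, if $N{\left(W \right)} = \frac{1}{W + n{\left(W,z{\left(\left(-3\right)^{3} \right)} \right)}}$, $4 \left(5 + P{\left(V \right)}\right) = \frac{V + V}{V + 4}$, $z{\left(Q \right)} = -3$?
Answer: $- \frac{120}{77} \approx -1.5584$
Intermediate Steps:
$n{\left(I,y \right)} = I + I^{2}$
$P{\left(V \right)} = -5 + \frac{V}{2 \left(4 + V\right)}$ ($P{\left(V \right)} = -5 + \frac{\left(V + V\right) \frac{1}{V + 4}}{4} = -5 + \frac{2 V \frac{1}{4 + V}}{4} = -5 + \frac{V}{2 \left(4 + V\right)}$)
$N{\left(W \right)} = \frac{1}{W + W \left(1 + W\right)}$
$15 N{\left(P{\left(-2 \right)} \right)} \left(-2\right) = 15 \frac{1}{\frac{-40 - -18}{2 \left(4 - 2\right)} \left(2 + \frac{-40 - -18}{2 \left(4 - 2\right)}\right)} \left(-2\right) = 15 \frac{1}{\frac{-40 + 18}{2 \cdot 2} \left(2 + \frac{-40 + 18}{2 \cdot 2}\right)} \left(-2\right) = 15 \frac{1}{\frac{1}{2} \cdot \frac{1}{2} \left(-22\right) \left(2 + \frac{1}{2} \cdot \frac{1}{2} \left(-22\right)\right)} \left(-2\right) = 15 \frac{1}{\left(- \frac{11}{2}\right) \left(2 - \frac{11}{2}\right)} \left(-2\right) = 15 \left(- \frac{2}{11 \left(- \frac{7}{2}\right)}\right) \left(-2\right) = 15 \left(\left(- \frac{2}{11}\right) \left(- \frac{2}{7}\right)\right) \left(-2\right) = 15 \cdot \frac{4}{77} \left(-2\right) = \frac{60}{77} \left(-2\right) = - \frac{120}{77}$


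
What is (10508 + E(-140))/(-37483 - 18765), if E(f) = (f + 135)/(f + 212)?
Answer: -756571/4049856 ≈ -0.18681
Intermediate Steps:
E(f) = (135 + f)/(212 + f)
(10508 + E(-140))/(-37483 - 18765) = (10508 + (135 - 140)/(212 - 140))/(-37483 - 18765) = (10508 - 5/72)/(-56248) = (10508 + (1/72)*(-5))*(-1/56248) = (10508 - 5/72)*(-1/56248) = (756571/72)*(-1/56248) = -756571/4049856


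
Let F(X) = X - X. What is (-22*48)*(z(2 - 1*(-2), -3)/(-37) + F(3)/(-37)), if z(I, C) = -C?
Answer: 3168/37 ≈ 85.622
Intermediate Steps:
F(X) = 0
(-22*48)*(z(2 - 1*(-2), -3)/(-37) + F(3)/(-37)) = (-22*48)*(-1*(-3)/(-37) + 0/(-37)) = -1056*(3*(-1/37) + 0*(-1/37)) = -1056*(-3/37 + 0) = -1056*(-3/37) = 3168/37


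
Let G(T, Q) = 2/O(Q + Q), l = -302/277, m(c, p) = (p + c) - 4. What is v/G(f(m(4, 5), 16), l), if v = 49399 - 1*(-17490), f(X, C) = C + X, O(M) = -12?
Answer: -401334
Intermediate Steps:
m(c, p) = -4 + c + p (m(c, p) = (c + p) - 4 = -4 + c + p)
l = -302/277 (l = -302*1/277 = -302/277 ≈ -1.0903)
G(T, Q) = -⅙ (G(T, Q) = 2/(-12) = 2*(-1/12) = -⅙)
v = 66889 (v = 49399 + 17490 = 66889)
v/G(f(m(4, 5), 16), l) = 66889/(-⅙) = 66889*(-6) = -401334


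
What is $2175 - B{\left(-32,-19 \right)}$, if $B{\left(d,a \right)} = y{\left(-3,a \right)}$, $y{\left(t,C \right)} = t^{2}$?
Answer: $2166$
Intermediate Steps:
$B{\left(d,a \right)} = 9$ ($B{\left(d,a \right)} = \left(-3\right)^{2} = 9$)
$2175 - B{\left(-32,-19 \right)} = 2175 - 9 = 2166$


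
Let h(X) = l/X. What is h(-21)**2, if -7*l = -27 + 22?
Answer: 25/21609 ≈ 0.0011569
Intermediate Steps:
l = 5/7 (l = -(-27 + 22)/7 = -1/7*(-5) = 5/7 ≈ 0.71429)
h(X) = 5/(7*X)
h(-21)**2 = ((5/7)/(-21))**2 = ((5/7)*(-1/21))**2 = (-5/147)**2 = 25/21609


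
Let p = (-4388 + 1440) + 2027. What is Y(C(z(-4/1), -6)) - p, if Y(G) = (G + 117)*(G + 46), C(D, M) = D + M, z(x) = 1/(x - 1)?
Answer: 133271/25 ≈ 5330.8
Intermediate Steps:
z(x) = 1/(-1 + x)
p = -921 (p = -2948 + 2027 = -921)
Y(G) = (46 + G)*(117 + G) (Y(G) = (117 + G)*(46 + G) = (46 + G)*(117 + G))
Y(C(z(-4/1), -6)) - p = (5382 + (1/(-1 - 4/1) - 6)² + 163*(1/(-1 - 4/1) - 6)) - 1*(-921) = (5382 + (1/(-1 - 4*1) - 6)² + 163*(1/(-1 - 4*1) - 6)) + 921 = (5382 + (1/(-1 - 4) - 6)² + 163*(1/(-1 - 4) - 6)) + 921 = (5382 + (1/(-5) - 6)² + 163*(1/(-5) - 6)) + 921 = (5382 + (-⅕ - 6)² + 163*(-⅕ - 6)) + 921 = (5382 + (-31/5)² + 163*(-31/5)) + 921 = (5382 + 961/25 - 5053/5) + 921 = 110246/25 + 921 = 133271/25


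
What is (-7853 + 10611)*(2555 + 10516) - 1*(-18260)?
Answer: 36068078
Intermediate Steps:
(-7853 + 10611)*(2555 + 10516) - 1*(-18260) = 2758*13071 + 18260 = 36049818 + 18260 = 36068078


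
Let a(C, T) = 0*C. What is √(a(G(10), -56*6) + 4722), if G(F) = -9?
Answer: √4722 ≈ 68.717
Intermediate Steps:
a(C, T) = 0
√(a(G(10), -56*6) + 4722) = √(0 + 4722) = √4722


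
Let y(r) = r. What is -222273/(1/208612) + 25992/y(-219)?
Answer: -3384923509212/73 ≈ -4.6369e+10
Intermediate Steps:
-222273/(1/208612) + 25992/y(-219) = -222273/(1/208612) + 25992/(-219) = -222273/1/208612 + 25992*(-1/219) = -222273*208612 - 8664/73 = -46368815076 - 8664/73 = -3384923509212/73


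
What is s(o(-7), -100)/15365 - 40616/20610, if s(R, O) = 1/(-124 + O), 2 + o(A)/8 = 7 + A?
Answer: -13979054477/7093467360 ≈ -1.9707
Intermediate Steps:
o(A) = 40 + 8*A (o(A) = -16 + 8*(7 + A) = -16 + (56 + 8*A) = 40 + 8*A)
s(o(-7), -100)/15365 - 40616/20610 = 1/(-124 - 100*15365) - 40616/20610 = (1/15365)/(-224) - 40616*1/20610 = -1/224*1/15365 - 20308/10305 = -1/3441760 - 20308/10305 = -13979054477/7093467360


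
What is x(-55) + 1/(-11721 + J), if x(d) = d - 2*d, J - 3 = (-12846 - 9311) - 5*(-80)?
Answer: 1841124/33475 ≈ 55.000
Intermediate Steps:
J = -21754 (J = 3 + ((-12846 - 9311) - 5*(-80)) = 3 + (-22157 + 400) = 3 - 21757 = -21754)
x(d) = -d
x(-55) + 1/(-11721 + J) = -1*(-55) + 1/(-11721 - 21754) = 55 + 1/(-33475) = 55 - 1/33475 = 1841124/33475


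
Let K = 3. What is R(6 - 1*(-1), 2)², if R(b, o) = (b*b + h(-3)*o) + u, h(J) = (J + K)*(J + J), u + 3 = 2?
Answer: 2304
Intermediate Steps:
u = -1 (u = -3 + 2 = -1)
h(J) = 2*J*(3 + J) (h(J) = (J + 3)*(J + J) = (3 + J)*(2*J) = 2*J*(3 + J))
R(b, o) = -1 + b² (R(b, o) = (b*b + (2*(-3)*(3 - 3))*o) - 1 = (b² + (2*(-3)*0)*o) - 1 = (b² + 0*o) - 1 = (b² + 0) - 1 = b² - 1 = -1 + b²)
R(6 - 1*(-1), 2)² = (-1 + (6 - 1*(-1))²)² = (-1 + (6 + 1)²)² = (-1 + 7²)² = (-1 + 49)² = 48² = 2304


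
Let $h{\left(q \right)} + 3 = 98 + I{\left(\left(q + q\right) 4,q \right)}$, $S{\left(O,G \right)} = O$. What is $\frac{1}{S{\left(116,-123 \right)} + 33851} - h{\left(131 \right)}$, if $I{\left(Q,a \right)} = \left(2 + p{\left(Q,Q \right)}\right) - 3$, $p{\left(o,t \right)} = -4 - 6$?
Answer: $- \frac{2853227}{33967} \approx -84.0$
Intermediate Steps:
$p{\left(o,t \right)} = -10$ ($p{\left(o,t \right)} = -4 - 6 = -10$)
$I{\left(Q,a \right)} = -11$ ($I{\left(Q,a \right)} = \left(2 - 10\right) - 3 = -8 - 3 = -11$)
$h{\left(q \right)} = 84$ ($h{\left(q \right)} = -3 + \left(98 - 11\right) = -3 + 87 = 84$)
$\frac{1}{S{\left(116,-123 \right)} + 33851} - h{\left(131 \right)} = \frac{1}{116 + 33851} - 84 = \frac{1}{33967} - 84 = - \frac{2853227}{33967}$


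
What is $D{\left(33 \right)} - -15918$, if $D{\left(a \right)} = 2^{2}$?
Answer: $15922$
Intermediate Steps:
$D{\left(a \right)} = 4$
$D{\left(33 \right)} - -15918 = 4 - -15918 = 4 + 15918 = 15922$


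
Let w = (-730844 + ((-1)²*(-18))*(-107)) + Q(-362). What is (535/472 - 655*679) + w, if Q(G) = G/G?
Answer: -553967929/472 ≈ -1.1737e+6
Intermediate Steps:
Q(G) = 1
w = -728917 (w = (-730844 + ((-1)²*(-18))*(-107)) + 1 = (-730844 + (1*(-18))*(-107)) + 1 = (-730844 - 18*(-107)) + 1 = (-730844 + 1926) + 1 = -728918 + 1 = -728917)
(535/472 - 655*679) + w = (535/472 - 655*679) - 728917 = (535*(1/472) - 444745) - 728917 = (535/472 - 444745) - 728917 = -209919105/472 - 728917 = -553967929/472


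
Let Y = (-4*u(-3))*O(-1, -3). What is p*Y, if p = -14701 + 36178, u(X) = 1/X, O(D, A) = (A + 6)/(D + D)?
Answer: -42954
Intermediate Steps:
O(D, A) = (6 + A)/(2*D) (O(D, A) = (6 + A)/((2*D)) = (6 + A)*(1/(2*D)) = (6 + A)/(2*D))
p = 21477
Y = -2 (Y = (-4/(-3))*((½)*(6 - 3)/(-1)) = (-4*(-⅓))*((½)*(-1)*3) = (4/3)*(-3/2) = -2)
p*Y = 21477*(-2) = -42954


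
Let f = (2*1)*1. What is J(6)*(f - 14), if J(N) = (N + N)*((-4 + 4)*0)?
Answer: 0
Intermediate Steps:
J(N) = 0 (J(N) = (2*N)*(0*0) = (2*N)*0 = 0)
f = 2 (f = 2*1 = 2)
J(6)*(f - 14) = 0*(2 - 14) = 0*(-12) = 0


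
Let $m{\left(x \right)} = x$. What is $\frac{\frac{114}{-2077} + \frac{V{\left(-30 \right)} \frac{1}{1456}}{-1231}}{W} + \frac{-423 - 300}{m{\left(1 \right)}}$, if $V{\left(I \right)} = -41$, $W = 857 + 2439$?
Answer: $- \frac{8871180886672123}{12269959450112} \approx -723.0$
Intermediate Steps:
$W = 3296$
$\frac{\frac{114}{-2077} + \frac{V{\left(-30 \right)} \frac{1}{1456}}{-1231}}{W} + \frac{-423 - 300}{m{\left(1 \right)}} = \frac{\frac{114}{-2077} + \frac{\left(-41\right) \frac{1}{1456}}{-1231}}{3296} + \frac{-423 - 300}{1} = \left(114 \left(- \frac{1}{2077}\right) + \left(-41\right) \frac{1}{1456} \left(- \frac{1}{1231}\right)\right) \frac{1}{3296} - 723 = \left(- \frac{114}{2077} - - \frac{41}{1792336}\right) \frac{1}{3296} - 723 = \left(- \frac{114}{2077} + \frac{41}{1792336}\right) \frac{1}{3296} - 723 = \left(- \frac{204241147}{3722681872}\right) \frac{1}{3296} - 723 = - \frac{204241147}{12269959450112} - 723 = - \frac{8871180886672123}{12269959450112}$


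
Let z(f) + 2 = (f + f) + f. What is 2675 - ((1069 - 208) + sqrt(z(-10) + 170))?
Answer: 1814 - sqrt(138) ≈ 1802.3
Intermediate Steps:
z(f) = -2 + 3*f (z(f) = -2 + ((f + f) + f) = -2 + (2*f + f) = -2 + 3*f)
2675 - ((1069 - 208) + sqrt(z(-10) + 170)) = 2675 - ((1069 - 208) + sqrt((-2 + 3*(-10)) + 170)) = 2675 - (861 + sqrt((-2 - 30) + 170)) = 2675 - (861 + sqrt(-32 + 170)) = 2675 - (861 + sqrt(138)) = 2675 + (-861 - sqrt(138)) = 1814 - sqrt(138)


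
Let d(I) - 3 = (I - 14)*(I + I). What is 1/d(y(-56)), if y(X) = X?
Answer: 1/7843 ≈ 0.00012750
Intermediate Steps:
d(I) = 3 + 2*I*(-14 + I) (d(I) = 3 + (I - 14)*(I + I) = 3 + (-14 + I)*(2*I) = 3 + 2*I*(-14 + I))
1/d(y(-56)) = 1/(3 - 28*(-56) + 2*(-56)²) = 1/(3 + 1568 + 2*3136) = 1/(3 + 1568 + 6272) = 1/7843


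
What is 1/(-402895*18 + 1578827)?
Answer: -1/5673283 ≈ -1.7626e-7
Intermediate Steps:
1/(-402895*18 + 1578827) = 1/(-7252110 + 1578827) = 1/(-5673283) = -1/5673283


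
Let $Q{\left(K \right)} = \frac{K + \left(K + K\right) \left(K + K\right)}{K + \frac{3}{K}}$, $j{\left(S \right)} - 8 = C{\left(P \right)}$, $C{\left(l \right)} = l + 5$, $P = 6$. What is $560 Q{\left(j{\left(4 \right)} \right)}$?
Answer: $\frac{555940}{13} \approx 42765.0$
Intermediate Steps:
$C{\left(l \right)} = 5 + l$
$j{\left(S \right)} = 19$ ($j{\left(S \right)} = 8 + \left(5 + 6\right) = 8 + 11 = 19$)
$Q{\left(K \right)} = \frac{K + 4 K^{2}}{K + \frac{3}{K}}$ ($Q{\left(K \right)} = \frac{K + 2 K 2 K}{K + \frac{3}{K}} = \frac{K + 4 K^{2}}{K + \frac{3}{K}}$)
$560 Q{\left(j{\left(4 \right)} \right)} = 560 \frac{19^{2} \left(1 + 4 \cdot 19\right)}{3 + 19^{2}} = 560 \frac{361 \left(1 + 76\right)}{3 + 361} = 560 \cdot 361 \cdot \frac{1}{364} \cdot 77 = 560 \cdot \frac{3971}{52} = \frac{555940}{13}$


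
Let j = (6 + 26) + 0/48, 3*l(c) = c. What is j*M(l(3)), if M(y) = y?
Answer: 32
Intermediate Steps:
l(c) = c/3
j = 32 (j = 32 + 0*(1/48) = 32 + 0 = 32)
j*M(l(3)) = 32*((⅓)*3) = 32*1 = 32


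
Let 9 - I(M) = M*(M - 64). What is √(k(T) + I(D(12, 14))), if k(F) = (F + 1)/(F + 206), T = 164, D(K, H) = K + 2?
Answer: √3884926/74 ≈ 26.635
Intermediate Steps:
D(K, H) = 2 + K
I(M) = 9 - M*(-64 + M) (I(M) = 9 - M*(M - 64) = 9 - M*(-64 + M))
k(F) = (1 + F)/(206 + F)
√(k(T) + I(D(12, 14))) = √((1 + 164)/(206 + 164) + (9 - (2 + 12)² + 64*(2 + 12))) = √(165/370 + (9 - 1*14² + 64*14)) = √((1/370)*165 + (9 - 1*196 + 896)) = √(33/74 + (9 - 196 + 896)) = √(33/74 + 709) = √(52499/74) = √3884926/74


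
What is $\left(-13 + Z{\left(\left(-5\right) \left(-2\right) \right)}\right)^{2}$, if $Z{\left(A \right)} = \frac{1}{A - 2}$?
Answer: $\frac{10609}{64} \approx 165.77$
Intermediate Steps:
$Z{\left(A \right)} = \frac{1}{-2 + A}$
$\left(-13 + Z{\left(\left(-5\right) \left(-2\right) \right)}\right)^{2} = \left(-13 + \frac{1}{-2 - -10}\right)^{2} = \left(-13 + \frac{1}{-2 + 10}\right)^{2} = \left(-13 + \frac{1}{8}\right)^{2} = \left(- \frac{103}{8}\right)^{2} = \frac{10609}{64}$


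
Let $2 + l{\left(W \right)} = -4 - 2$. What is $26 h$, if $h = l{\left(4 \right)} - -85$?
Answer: $2002$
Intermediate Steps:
$l{\left(W \right)} = -8$ ($l{\left(W \right)} = -2 - 6 = -8$)
$h = 77$ ($h = -8 - -85 = -8 + 85 = 77$)
$26 h = 26 \cdot 77 = 2002$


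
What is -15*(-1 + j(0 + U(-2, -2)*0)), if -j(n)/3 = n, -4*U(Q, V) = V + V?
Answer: 15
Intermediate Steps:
U(Q, V) = -V/2 (U(Q, V) = -(V + V)/4 = -V/2)
j(n) = -3*n
-15*(-1 + j(0 + U(-2, -2)*0)) = -15*(-1 - 3*(0 - ½*(-2)*0)) = -15*(-1 - 3*(0 + 1*0)) = -15*(-1 - 3*(0 + 0)) = -15*(-1 - 3*0) = -15*(-1 + 0) = -15*(-1) = 15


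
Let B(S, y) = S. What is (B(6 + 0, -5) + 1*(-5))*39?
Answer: 39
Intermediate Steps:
(B(6 + 0, -5) + 1*(-5))*39 = ((6 + 0) + 1*(-5))*39 = (6 - 5)*39 = 1*39 = 39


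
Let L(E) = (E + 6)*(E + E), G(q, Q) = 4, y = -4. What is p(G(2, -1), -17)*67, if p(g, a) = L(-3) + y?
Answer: -1474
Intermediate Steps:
L(E) = 2*E*(6 + E) (L(E) = (6 + E)*(2*E) = 2*E*(6 + E))
p(g, a) = -22 (p(g, a) = 2*(-3)*(6 - 3) - 4 = 2*(-3)*3 - 4 = -18 - 4 = -22)
p(G(2, -1), -17)*67 = -22*67 = -1474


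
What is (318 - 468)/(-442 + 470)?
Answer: -75/14 ≈ -5.3571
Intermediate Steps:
(318 - 468)/(-442 + 470) = -150/28 = -150*1/28 = -75/14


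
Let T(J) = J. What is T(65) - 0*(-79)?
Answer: 65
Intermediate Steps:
T(65) - 0*(-79) = 65 - 0*(-79) = 65 - 1*0 = 65 + 0 = 65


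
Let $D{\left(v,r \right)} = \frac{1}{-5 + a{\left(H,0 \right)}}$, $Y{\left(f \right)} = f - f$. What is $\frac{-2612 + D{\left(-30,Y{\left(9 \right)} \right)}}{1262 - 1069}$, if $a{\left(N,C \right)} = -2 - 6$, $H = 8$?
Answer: $- \frac{33957}{2509} \approx -13.534$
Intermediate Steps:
$a{\left(N,C \right)} = -8$ ($a{\left(N,C \right)} = -2 - 6 = -8$)
$Y{\left(f \right)} = 0$
$D{\left(v,r \right)} = - \frac{1}{13}$ ($D{\left(v,r \right)} = \frac{1}{-5 - 8} = \frac{1}{-13} = - \frac{1}{13}$)
$\frac{-2612 + D{\left(-30,Y{\left(9 \right)} \right)}}{1262 - 1069} = \frac{-2612 - \frac{1}{13}}{1262 - 1069} = - \frac{33957}{13 \cdot 193} = \left(- \frac{33957}{13}\right) \frac{1}{193} = - \frac{33957}{2509}$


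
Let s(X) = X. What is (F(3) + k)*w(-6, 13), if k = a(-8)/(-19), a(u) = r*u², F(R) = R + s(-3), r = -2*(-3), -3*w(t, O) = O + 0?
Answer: 1664/19 ≈ 87.579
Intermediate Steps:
w(t, O) = -O/3 (w(t, O) = -(O + 0)/3 = -O/3)
r = 6
F(R) = -3 + R (F(R) = R - 3 = -3 + R)
a(u) = 6*u²
k = -384/19 (k = (6*(-8)²)/(-19) = (6*64)*(-1/19) = 384*(-1/19) = -384/19 ≈ -20.211)
(F(3) + k)*w(-6, 13) = ((-3 + 3) - 384/19)*(-⅓*13) = (0 - 384/19)*(-13/3) = -384/19*(-13/3) = 1664/19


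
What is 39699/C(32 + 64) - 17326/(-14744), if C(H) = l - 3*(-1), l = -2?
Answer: 292669691/7372 ≈ 39700.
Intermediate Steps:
C(H) = 1 (C(H) = -2 - 3*(-1) = -2 + 3 = 1)
39699/C(32 + 64) - 17326/(-14744) = 39699/1 - 17326/(-14744) = 39699*1 - 17326*(-1/14744) = 39699 + 8663/7372 = 292669691/7372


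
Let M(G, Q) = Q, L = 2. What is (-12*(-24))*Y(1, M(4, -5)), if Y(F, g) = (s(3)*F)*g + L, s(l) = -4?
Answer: 6336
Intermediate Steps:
Y(F, g) = 2 - 4*F*g (Y(F, g) = (-4*F)*g + 2 = -4*F*g + 2 = 2 - 4*F*g)
(-12*(-24))*Y(1, M(4, -5)) = (-12*(-24))*(2 - 4*1*(-5)) = 288*(2 + 20) = 288*22 = 6336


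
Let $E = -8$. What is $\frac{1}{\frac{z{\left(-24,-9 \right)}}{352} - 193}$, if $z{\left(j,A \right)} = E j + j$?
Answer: $- \frac{44}{8471} \approx -0.0051942$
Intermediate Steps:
$z{\left(j,A \right)} = - 7 j$ ($z{\left(j,A \right)} = - 8 j + j = - 7 j$)
$\frac{1}{\frac{z{\left(-24,-9 \right)}}{352} - 193} = \frac{1}{\frac{\left(-7\right) \left(-24\right)}{352} - 193} = \frac{1}{168 \cdot \frac{1}{352} - 193} = \frac{1}{\frac{21}{44} - 193} = \frac{1}{- \frac{8471}{44}} = - \frac{44}{8471}$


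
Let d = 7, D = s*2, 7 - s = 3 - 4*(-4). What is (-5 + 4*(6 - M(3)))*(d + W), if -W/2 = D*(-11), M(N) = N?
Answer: -3647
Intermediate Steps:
s = -12 (s = 7 - (3 - 4*(-4)) = 7 - (3 + 16) = 7 - 1*19 = 7 - 19 = -12)
D = -24 (D = -12*2 = -24)
W = -528 (W = -(-48)*(-11) = -2*264 = -528)
(-5 + 4*(6 - M(3)))*(d + W) = (-5 + 4*(6 - 1*3))*(7 - 528) = (-5 + 4*(6 - 3))*(-521) = (-5 + 4*3)*(-521) = (-5 + 12)*(-521) = 7*(-521) = -3647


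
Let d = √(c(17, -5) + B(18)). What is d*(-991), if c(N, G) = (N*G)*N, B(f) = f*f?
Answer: -991*I*√1121 ≈ -33180.0*I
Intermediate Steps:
B(f) = f²
c(N, G) = G*N² (c(N, G) = (G*N)*N = G*N²)
d = I*√1121 (d = √(-5*17² + 18²) = √(-5*289 + 324) = √(-1445 + 324) = √(-1121) = I*√1121 ≈ 33.481*I)
d*(-991) = (I*√1121)*(-991) = -991*I*√1121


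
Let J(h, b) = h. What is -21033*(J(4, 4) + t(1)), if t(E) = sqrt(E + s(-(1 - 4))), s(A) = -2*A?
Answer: -84132 - 21033*I*sqrt(5) ≈ -84132.0 - 47031.0*I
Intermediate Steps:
t(E) = sqrt(-6 + E) (t(E) = sqrt(E - (-2)*(1 - 4)) = sqrt(E - (-2)*(-3)) = sqrt(E - 2*3) = sqrt(E - 6) = sqrt(-6 + E))
-21033*(J(4, 4) + t(1)) = -21033*(4 + sqrt(-6 + 1)) = -21033*(4 + sqrt(-5)) = -21033*(4 + I*sqrt(5)) = -84132 - 21033*I*sqrt(5)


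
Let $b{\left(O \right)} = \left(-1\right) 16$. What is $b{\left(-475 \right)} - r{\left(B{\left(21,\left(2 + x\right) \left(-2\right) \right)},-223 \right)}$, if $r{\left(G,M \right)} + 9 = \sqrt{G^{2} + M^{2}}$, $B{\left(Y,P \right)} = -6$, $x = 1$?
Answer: $-7 - \sqrt{49765} \approx -230.08$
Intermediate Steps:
$r{\left(G,M \right)} = -9 + \sqrt{G^{2} + M^{2}}$
$b{\left(O \right)} = -16$
$b{\left(-475 \right)} - r{\left(B{\left(21,\left(2 + x\right) \left(-2\right) \right)},-223 \right)} = -16 - \left(-9 + \sqrt{\left(-6\right)^{2} + \left(-223\right)^{2}}\right) = -16 - \left(-9 + \sqrt{36 + 49729}\right) = -16 - \left(-9 + \sqrt{49765}\right) = -16 + \left(9 - \sqrt{49765}\right) = -7 - \sqrt{49765}$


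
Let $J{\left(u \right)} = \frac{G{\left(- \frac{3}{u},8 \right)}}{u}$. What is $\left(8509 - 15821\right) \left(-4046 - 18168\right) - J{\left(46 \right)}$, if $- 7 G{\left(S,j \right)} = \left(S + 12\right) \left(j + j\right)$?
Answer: $\frac{601473730100}{3703} \approx 1.6243 \cdot 10^{8}$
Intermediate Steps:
$G{\left(S,j \right)} = - \frac{2 j \left(12 + S\right)}{7}$ ($G{\left(S,j \right)} = - \frac{\left(S + 12\right) \left(j + j\right)}{7} = - \frac{\left(12 + S\right) 2 j}{7} = - \frac{2 j \left(12 + S\right)}{7}$)
$J{\left(u \right)} = \frac{- \frac{192}{7} + \frac{48}{7 u}}{u}$ ($J{\left(u \right)} = \frac{\left(- \frac{2}{7}\right) 8 \left(12 - \frac{3}{u}\right)}{u} = \frac{- \frac{192}{7} + \frac{48}{7 u}}{u}$)
$\left(8509 - 15821\right) \left(-4046 - 18168\right) - J{\left(46 \right)} = \left(8509 - 15821\right) \left(-4046 - 18168\right) - \frac{48 \left(1 - 184\right)}{7 \cdot 2116} = \left(-7312\right) \left(-22214\right) - \frac{48}{7} \cdot \frac{1}{2116} \left(1 - 184\right) = 162428768 - \frac{48}{7} \cdot \frac{1}{2116} \left(-183\right) = 162428768 - - \frac{2196}{3703} = 162428768 + \frac{2196}{3703} = \frac{601473730100}{3703}$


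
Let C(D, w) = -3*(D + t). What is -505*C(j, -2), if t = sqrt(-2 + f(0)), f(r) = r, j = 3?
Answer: 4545 + 1515*I*sqrt(2) ≈ 4545.0 + 2142.5*I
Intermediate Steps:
t = I*sqrt(2) (t = sqrt(-2 + 0) = sqrt(-2) = I*sqrt(2) ≈ 1.4142*I)
C(D, w) = -3*D - 3*I*sqrt(2) (C(D, w) = -3*(D + I*sqrt(2)) = -3*D - 3*I*sqrt(2))
-505*C(j, -2) = -505*(-3*3 - 3*I*sqrt(2)) = -505*(-9 - 3*I*sqrt(2)) = 4545 + 1515*I*sqrt(2)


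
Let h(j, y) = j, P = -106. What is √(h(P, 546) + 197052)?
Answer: √196946 ≈ 443.79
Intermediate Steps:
√(h(P, 546) + 197052) = √(-106 + 197052) = √196946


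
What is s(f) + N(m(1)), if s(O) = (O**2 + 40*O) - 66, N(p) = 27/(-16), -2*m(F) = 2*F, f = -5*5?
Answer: -7083/16 ≈ -442.69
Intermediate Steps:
f = -25
m(F) = -F
N(p) = -27/16 (N(p) = 27*(-1/16) = -27/16)
s(O) = -66 + O**2 + 40*O
s(f) + N(m(1)) = (-66 + (-25)**2 + 40*(-25)) - 27/16 = (-66 + 625 - 1000) - 27/16 = -441 - 27/16 = -7083/16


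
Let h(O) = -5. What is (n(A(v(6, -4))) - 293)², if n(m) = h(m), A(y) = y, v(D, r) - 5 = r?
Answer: 88804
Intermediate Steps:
v(D, r) = 5 + r
n(m) = -5
(n(A(v(6, -4))) - 293)² = (-5 - 293)² = (-298)² = 88804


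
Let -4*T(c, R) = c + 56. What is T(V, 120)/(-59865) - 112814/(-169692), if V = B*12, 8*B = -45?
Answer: 4502081497/6772407720 ≈ 0.66477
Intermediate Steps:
B = -45/8 (B = (1/8)*(-45) = -45/8 ≈ -5.6250)
V = -135/2 (V = -45/8*12 = -135/2 ≈ -67.500)
T(c, R) = -14 - c/4 (T(c, R) = -(c + 56)/4 = -(56 + c)/4 = -14 - c/4)
T(V, 120)/(-59865) - 112814/(-169692) = (-14 - 1/4*(-135/2))/(-59865) - 112814/(-169692) = (-14 + 135/8)*(-1/59865) - 112814*(-1/169692) = (23/8)*(-1/59865) + 56407/84846 = -23/478920 + 56407/84846 = 4502081497/6772407720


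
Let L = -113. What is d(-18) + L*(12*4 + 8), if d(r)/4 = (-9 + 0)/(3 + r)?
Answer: -31628/5 ≈ -6325.6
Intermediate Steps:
d(r) = -36/(3 + r) (d(r) = 4*((-9 + 0)/(3 + r)) = 4*(-9/(3 + r)) = -36/(3 + r))
d(-18) + L*(12*4 + 8) = -36/(3 - 18) - 113*(12*4 + 8) = -36/(-15) - 113*(48 + 8) = -36*(-1/15) - 113*56 = 12/5 - 6328 = -31628/5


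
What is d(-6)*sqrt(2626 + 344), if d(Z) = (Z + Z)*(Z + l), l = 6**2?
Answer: -1080*sqrt(330) ≈ -19619.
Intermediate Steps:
l = 36
d(Z) = 2*Z*(36 + Z) (d(Z) = (Z + Z)*(Z + 36) = (2*Z)*(36 + Z) = 2*Z*(36 + Z))
d(-6)*sqrt(2626 + 344) = (2*(-6)*(36 - 6))*sqrt(2626 + 344) = (2*(-6)*30)*sqrt(2970) = -1080*sqrt(330)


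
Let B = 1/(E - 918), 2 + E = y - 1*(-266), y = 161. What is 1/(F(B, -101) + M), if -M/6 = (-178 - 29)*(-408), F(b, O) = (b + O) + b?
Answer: -493/249870643 ≈ -1.9730e-6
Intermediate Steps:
E = 425 (E = -2 + (161 - 1*(-266)) = -2 + (161 + 266) = -2 + 427 = 425)
B = -1/493 (B = 1/(425 - 918) = 1/(-493) = -1/493 ≈ -0.0020284)
F(b, O) = O + 2*b (F(b, O) = (O + b) + b = O + 2*b)
M = -506736 (M = -6*(-178 - 29)*(-408) = -(-1242)*(-408) = -6*84456 = -506736)
1/(F(B, -101) + M) = 1/((-101 + 2*(-1/493)) - 506736) = 1/((-101 - 2/493) - 506736) = 1/(-49795/493 - 506736) = 1/(-249870643/493) = -493/249870643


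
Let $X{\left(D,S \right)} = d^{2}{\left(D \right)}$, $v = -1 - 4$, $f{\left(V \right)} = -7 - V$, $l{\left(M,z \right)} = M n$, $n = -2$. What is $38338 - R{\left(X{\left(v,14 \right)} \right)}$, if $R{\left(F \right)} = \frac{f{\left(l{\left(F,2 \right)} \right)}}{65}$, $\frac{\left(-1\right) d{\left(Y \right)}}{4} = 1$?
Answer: $\frac{498389}{13} \approx 38338.0$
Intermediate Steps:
$d{\left(Y \right)} = -4$ ($d{\left(Y \right)} = \left(-4\right) 1 = -4$)
$l{\left(M,z \right)} = - 2 M$ ($l{\left(M,z \right)} = M \left(-2\right) = - 2 M$)
$v = -5$
$X{\left(D,S \right)} = 16$ ($X{\left(D,S \right)} = \left(-4\right)^{2} = 16$)
$R{\left(F \right)} = - \frac{7}{65} + \frac{2 F}{65}$ ($R{\left(F \right)} = \frac{-7 - - 2 F}{65} = \left(-7 + 2 F\right) \frac{1}{65} = - \frac{7}{65} + \frac{2 F}{65}$)
$38338 - R{\left(X{\left(v,14 \right)} \right)} = 38338 - \left(- \frac{7}{65} + \frac{2}{65} \cdot 16\right) = 38338 - \left(- \frac{7}{65} + \frac{32}{65}\right) = 38338 - \frac{5}{13} = \frac{498389}{13}$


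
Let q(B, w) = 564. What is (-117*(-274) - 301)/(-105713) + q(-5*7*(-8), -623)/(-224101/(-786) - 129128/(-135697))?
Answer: 88364257231219/52876131432665 ≈ 1.6712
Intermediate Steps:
(-117*(-274) - 301)/(-105713) + q(-5*7*(-8), -623)/(-224101/(-786) - 129128/(-135697)) = (-117*(-274) - 301)/(-105713) + 564/(-224101/(-786) - 129128/(-135697)) = (32058 - 301)*(-1/105713) + 564/(-224101*(-1/786) - 129128*(-1/135697)) = 31757*(-1/105713) + 564/(224101/786 + 129128/135697) = -31757/105713 + 564/(30511328005/106657842) = -31757/105713 + 564*(106657842/30511328005) = -31757/105713 + 60155022888/30511328005 = 88364257231219/52876131432665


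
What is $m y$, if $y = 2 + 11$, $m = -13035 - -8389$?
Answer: $-60398$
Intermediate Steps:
$m = -4646$ ($m = -13035 + 8389 = -4646$)
$y = 13$
$m y = \left(-4646\right) 13 = -60398$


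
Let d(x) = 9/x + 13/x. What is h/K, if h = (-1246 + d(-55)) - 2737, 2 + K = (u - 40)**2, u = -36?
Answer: -19917/28870 ≈ -0.68989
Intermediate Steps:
d(x) = 22/x
K = 5774 (K = -2 + (-36 - 40)**2 = -2 + (-76)**2 = -2 + 5776 = 5774)
h = -19917/5 (h = (-1246 + 22/(-55)) - 2737 = (-1246 + 22*(-1/55)) - 2737 = (-1246 - 2/5) - 2737 = -6232/5 - 2737 = -19917/5 ≈ -3983.4)
h/K = -19917/5/5774 = -19917/5*1/5774 = -19917/28870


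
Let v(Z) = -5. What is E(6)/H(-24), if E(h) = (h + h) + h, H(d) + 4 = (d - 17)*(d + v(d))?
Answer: 6/395 ≈ 0.015190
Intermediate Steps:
H(d) = -4 + (-17 + d)*(-5 + d) (H(d) = -4 + (d - 17)*(d - 5) = -4 + (-17 + d)*(-5 + d))
E(h) = 3*h (E(h) = 2*h + h = 3*h)
E(6)/H(-24) = (3*6)/(81 + (-24)² - 22*(-24)) = 18/(81 + 576 + 528) = 18/1185 = 18*(1/1185) = 6/395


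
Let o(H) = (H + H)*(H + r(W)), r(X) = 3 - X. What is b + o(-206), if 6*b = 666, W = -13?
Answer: 78391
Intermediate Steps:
b = 111 (b = (⅙)*666 = 111)
o(H) = 2*H*(16 + H) (o(H) = (H + H)*(H + (3 - 1*(-13))) = (2*H)*(H + (3 + 13)) = (2*H)*(H + 16) = (2*H)*(16 + H) = 2*H*(16 + H))
b + o(-206) = 111 + 2*(-206)*(16 - 206) = 111 + 2*(-206)*(-190) = 111 + 78280 = 78391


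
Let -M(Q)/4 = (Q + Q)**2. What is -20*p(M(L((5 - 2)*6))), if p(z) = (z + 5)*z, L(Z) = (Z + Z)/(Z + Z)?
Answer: -3520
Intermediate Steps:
L(Z) = 1 (L(Z) = (2*Z)/((2*Z)) = (2*Z)*(1/(2*Z)) = 1)
M(Q) = -16*Q**2 (M(Q) = -4*(Q + Q)**2 = -4*4*Q**2 = -16*Q**2)
p(z) = z*(5 + z) (p(z) = (5 + z)*z = z*(5 + z))
-20*p(M(L((5 - 2)*6))) = -20*(-16*1**2)*(5 - 16*1**2) = -20*(-16*1)*(5 - 16*1) = -(-320)*(5 - 16) = -(-320)*(-11) = -20*176 = -3520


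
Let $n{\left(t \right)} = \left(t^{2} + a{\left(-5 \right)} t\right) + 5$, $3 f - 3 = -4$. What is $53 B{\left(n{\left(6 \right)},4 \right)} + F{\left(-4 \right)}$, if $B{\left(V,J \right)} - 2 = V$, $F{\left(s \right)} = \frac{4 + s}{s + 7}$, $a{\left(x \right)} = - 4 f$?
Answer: $2703$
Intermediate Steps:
$f = - \frac{1}{3}$ ($f = 1 + \frac{1}{3} \left(-4\right) = 1 - \frac{4}{3} = - \frac{1}{3} \approx -0.33333$)
$a{\left(x \right)} = \frac{4}{3}$ ($a{\left(x \right)} = \left(-4\right) \left(- \frac{1}{3}\right) = \frac{4}{3}$)
$F{\left(s \right)} = \frac{4 + s}{7 + s}$
$n{\left(t \right)} = 5 + t^{2} + \frac{4 t}{3}$ ($n{\left(t \right)} = \left(t^{2} + \frac{4 t}{3}\right) + 5 = 5 + t^{2} + \frac{4 t}{3}$)
$B{\left(V,J \right)} = 2 + V$
$53 B{\left(n{\left(6 \right)},4 \right)} + F{\left(-4 \right)} = 53 \left(2 + \left(5 + 6^{2} + \frac{4}{3} \cdot 6\right)\right) + \frac{4 - 4}{7 - 4} = 53 \left(2 + \left(5 + 36 + 8\right)\right) + \frac{1}{3} \cdot 0 = 53 \left(2 + 49\right) + \frac{1}{3} \cdot 0 = 53 \cdot 51 + 0 = 2703 + 0 = 2703$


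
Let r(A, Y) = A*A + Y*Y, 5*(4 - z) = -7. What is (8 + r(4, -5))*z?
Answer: 1323/5 ≈ 264.60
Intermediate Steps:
z = 27/5 (z = 4 - ⅕*(-7) = 4 + 7/5 = 27/5 ≈ 5.4000)
r(A, Y) = A² + Y²
(8 + r(4, -5))*z = (8 + (4² + (-5)²))*(27/5) = (8 + (16 + 25))*(27/5) = (8 + 41)*(27/5) = 49*(27/5) = 1323/5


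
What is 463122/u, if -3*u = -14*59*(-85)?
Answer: -694683/35105 ≈ -19.789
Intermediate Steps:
u = -70210/3 (u = -(-14*59)*(-85)/3 = -(-826)*(-85)/3 = -1/3*70210 = -70210/3 ≈ -23403.)
463122/u = 463122/(-70210/3) = 463122*(-3/70210) = -694683/35105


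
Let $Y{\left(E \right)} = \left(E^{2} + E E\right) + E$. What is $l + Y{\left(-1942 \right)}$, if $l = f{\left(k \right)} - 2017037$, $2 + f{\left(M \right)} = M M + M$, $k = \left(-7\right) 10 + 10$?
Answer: $5527287$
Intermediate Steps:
$k = -60$ ($k = -70 + 10 = -60$)
$f{\left(M \right)} = -2 + M + M^{2}$ ($f{\left(M \right)} = -2 + \left(M M + M\right) = -2 + \left(M^{2} + M\right) = -2 + \left(M + M^{2}\right) = -2 + M + M^{2}$)
$l = -2013499$ ($l = \left(-2 - 60 + \left(-60\right)^{2}\right) - 2017037 = \left(-2 - 60 + 3600\right) - 2017037 = 3538 - 2017037 = -2013499$)
$Y{\left(E \right)} = E + 2 E^{2}$ ($Y{\left(E \right)} = \left(E^{2} + E^{2}\right) + E = 2 E^{2} + E = E + 2 E^{2}$)
$l + Y{\left(-1942 \right)} = -2013499 - 1942 \left(1 + 2 \left(-1942\right)\right) = -2013499 - 1942 \left(1 - 3884\right) = -2013499 - -7540786 = -2013499 + 7540786 = 5527287$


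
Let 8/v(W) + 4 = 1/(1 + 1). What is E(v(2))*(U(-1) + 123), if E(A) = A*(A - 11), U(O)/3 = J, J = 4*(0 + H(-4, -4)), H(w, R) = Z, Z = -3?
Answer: 129456/49 ≈ 2642.0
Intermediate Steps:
v(W) = -16/7 (v(W) = 8/(-4 + 1/(1 + 1)) = 8/(-4 + 1/2) = 8/(-7/2) = 8*(-2/7) = -16/7)
H(w, R) = -3
J = -12 (J = 4*(0 - 3) = 4*(-3) = -12)
U(O) = -36 (U(O) = 3*(-12) = -36)
E(A) = A*(-11 + A)
E(v(2))*(U(-1) + 123) = (-16*(-11 - 16/7)/7)*(-36 + 123) = -16/7*(-93/7)*87 = (1488/49)*87 = 129456/49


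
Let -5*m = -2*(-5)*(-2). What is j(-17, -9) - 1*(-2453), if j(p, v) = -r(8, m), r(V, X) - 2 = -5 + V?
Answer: 2448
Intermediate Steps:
m = 4 (m = -(-2*(-5))*(-2)/5 = -2*(-2) = -⅕*(-20) = 4)
r(V, X) = -3 + V (r(V, X) = 2 + (-5 + V) = -3 + V)
j(p, v) = -5 (j(p, v) = -(-3 + 8) = -1*5 = -5)
j(-17, -9) - 1*(-2453) = -5 - 1*(-2453) = -5 + 2453 = 2448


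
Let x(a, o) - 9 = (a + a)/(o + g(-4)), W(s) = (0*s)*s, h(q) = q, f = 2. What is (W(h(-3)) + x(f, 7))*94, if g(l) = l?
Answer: 2914/3 ≈ 971.33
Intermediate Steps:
W(s) = 0 (W(s) = 0*s = 0)
x(a, o) = 9 + 2*a/(-4 + o) (x(a, o) = 9 + (a + a)/(o - 4) = 9 + (2*a)/(-4 + o) = 9 + 2*a/(-4 + o))
(W(h(-3)) + x(f, 7))*94 = (0 + (-36 + 2*2 + 9*7)/(-4 + 7))*94 = (0 + (-36 + 4 + 63)/3)*94 = (0 + (⅓)*31)*94 = (0 + 31/3)*94 = (31/3)*94 = 2914/3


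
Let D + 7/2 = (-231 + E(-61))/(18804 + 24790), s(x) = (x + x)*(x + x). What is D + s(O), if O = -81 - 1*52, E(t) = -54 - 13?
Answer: 3084384187/43594 ≈ 70753.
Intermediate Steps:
E(t) = -67
O = -133 (O = -81 - 52 = -133)
s(x) = 4*x**2 (s(x) = (2*x)*(2*x) = 4*x**2)
D = -152877/43594 (D = -7/2 + (-231 - 67)/(18804 + 24790) = -7/2 - 298/43594 = -7/2 - 298*1/43594 = -7/2 - 149/21797 = -152877/43594 ≈ -3.5068)
D + s(O) = -152877/43594 + 4*(-133)**2 = -152877/43594 + 4*17689 = -152877/43594 + 70756 = 3084384187/43594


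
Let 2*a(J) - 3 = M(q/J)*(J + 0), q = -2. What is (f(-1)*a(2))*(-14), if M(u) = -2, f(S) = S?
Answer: -7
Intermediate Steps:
a(J) = 3/2 - J (a(J) = 3/2 + (-2*(J + 0))/2 = 3/2 + (-2*J)/2 = 3/2 - J)
(f(-1)*a(2))*(-14) = -(3/2 - 1*2)*(-14) = -(3/2 - 2)*(-14) = -1*(-1/2)*(-14) = (1/2)*(-14) = -7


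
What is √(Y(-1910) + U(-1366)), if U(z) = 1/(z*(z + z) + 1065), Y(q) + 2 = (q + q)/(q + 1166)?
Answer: √1511096377028951994/694333722 ≈ 1.7704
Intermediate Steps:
Y(q) = -2 + 2*q/(1166 + q) (Y(q) = -2 + (q + q)/(q + 1166) = -2 + (2*q)/(1166 + q) = -2 + 2*q/(1166 + q))
U(z) = 1/(1065 + 2*z²) (U(z) = 1/(z*(2*z) + 1065) = 1/(2*z² + 1065) = 1/(1065 + 2*z²))
√(Y(-1910) + U(-1366)) = √(-2332/(1166 - 1910) + 1/(1065 + 2*(-1366)²)) = √(-2332/(-744) + 1/(1065 + 2*1865956)) = √(-2332*(-1/744) + 1/(1065 + 3731912)) = √(583/186 + 1/3732977) = √(2176325777/694333722) = √1511096377028951994/694333722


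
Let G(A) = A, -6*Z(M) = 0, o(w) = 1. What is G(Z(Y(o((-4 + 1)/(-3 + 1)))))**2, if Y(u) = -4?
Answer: 0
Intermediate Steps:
Z(M) = 0 (Z(M) = -1/6*0 = 0)
G(Z(Y(o((-4 + 1)/(-3 + 1)))))**2 = 0**2 = 0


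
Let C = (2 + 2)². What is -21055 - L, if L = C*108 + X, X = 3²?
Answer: -22792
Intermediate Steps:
X = 9
C = 16 (C = 4² = 16)
L = 1737 (L = 16*108 + 9 = 1728 + 9 = 1737)
-21055 - L = -21055 - 1*1737 = -21055 - 1737 = -22792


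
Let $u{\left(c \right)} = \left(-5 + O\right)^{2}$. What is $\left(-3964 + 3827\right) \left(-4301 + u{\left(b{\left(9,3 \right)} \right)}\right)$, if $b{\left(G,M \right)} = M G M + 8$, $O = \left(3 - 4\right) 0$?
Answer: $585812$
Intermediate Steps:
$O = 0$ ($O = \left(3 - 4\right) 0 = \left(-1\right) 0 = 0$)
$b{\left(G,M \right)} = 8 + G M^{2}$ ($b{\left(G,M \right)} = G M M + 8 = G M^{2} + 8 = 8 + G M^{2}$)
$u{\left(c \right)} = 25$ ($u{\left(c \right)} = \left(-5 + 0\right)^{2} = \left(-5\right)^{2} = 25$)
$\left(-3964 + 3827\right) \left(-4301 + u{\left(b{\left(9,3 \right)} \right)}\right) = \left(-3964 + 3827\right) \left(-4301 + 25\right) = \left(-137\right) \left(-4276\right) = 585812$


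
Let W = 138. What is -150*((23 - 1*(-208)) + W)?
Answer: -55350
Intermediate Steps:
-150*((23 - 1*(-208)) + W) = -150*((23 - 1*(-208)) + 138) = -150*((23 + 208) + 138) = -150*(231 + 138) = -150*369 = -55350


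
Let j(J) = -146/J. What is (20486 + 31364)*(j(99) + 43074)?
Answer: 221097733000/99 ≈ 2.2333e+9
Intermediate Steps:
(20486 + 31364)*(j(99) + 43074) = (20486 + 31364)*(-146/99 + 43074) = 51850*(-146*1/99 + 43074) = 51850*(-146/99 + 43074) = 51850*(4264180/99) = 221097733000/99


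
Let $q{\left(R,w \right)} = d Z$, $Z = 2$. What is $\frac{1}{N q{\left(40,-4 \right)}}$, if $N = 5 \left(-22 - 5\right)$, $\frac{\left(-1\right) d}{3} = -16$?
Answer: $- \frac{1}{12960} \approx -7.7161 \cdot 10^{-5}$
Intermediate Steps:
$d = 48$ ($d = \left(-3\right) \left(-16\right) = 48$)
$q{\left(R,w \right)} = 96$ ($q{\left(R,w \right)} = 48 \cdot 2 = 96$)
$N = -135$ ($N = 5 \left(-27\right) = -135$)
$\frac{1}{N q{\left(40,-4 \right)}} = \frac{1}{\left(-135\right) 96} = \frac{1}{-12960} = - \frac{1}{12960}$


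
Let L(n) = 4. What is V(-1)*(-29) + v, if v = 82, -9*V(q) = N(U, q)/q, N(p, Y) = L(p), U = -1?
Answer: 622/9 ≈ 69.111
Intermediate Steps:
N(p, Y) = 4
V(q) = -4/(9*q)
V(-1)*(-29) + v = -4/9/(-1)*(-29) + 82 = -4/9*(-1)*(-29) + 82 = (4/9)*(-29) + 82 = -116/9 + 82 = 622/9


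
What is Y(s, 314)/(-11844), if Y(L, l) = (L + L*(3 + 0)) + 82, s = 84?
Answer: -209/5922 ≈ -0.035292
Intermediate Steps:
Y(L, l) = 82 + 4*L (Y(L, l) = (L + L*3) + 82 = (L + 3*L) + 82 = 4*L + 82 = 82 + 4*L)
Y(s, 314)/(-11844) = (82 + 4*84)/(-11844) = (82 + 336)*(-1/11844) = 418*(-1/11844) = -209/5922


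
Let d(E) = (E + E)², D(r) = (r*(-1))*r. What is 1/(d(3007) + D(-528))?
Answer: 1/35889412 ≈ 2.7863e-8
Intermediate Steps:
D(r) = -r² (D(r) = (-r)*r = -r²)
d(E) = 4*E² (d(E) = (2*E)² = 4*E²)
1/(d(3007) + D(-528)) = 1/(4*3007² - 1*(-528)²) = 1/(4*9042049 - 1*278784) = 1/(36168196 - 278784) = 1/35889412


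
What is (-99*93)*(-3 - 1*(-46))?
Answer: -395901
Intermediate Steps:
(-99*93)*(-3 - 1*(-46)) = -9207*(-3 + 46) = -9207*43 = -395901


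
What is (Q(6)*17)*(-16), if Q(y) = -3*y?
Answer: 4896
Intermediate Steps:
(Q(6)*17)*(-16) = (-3*6*17)*(-16) = -18*17*(-16) = -306*(-16) = 4896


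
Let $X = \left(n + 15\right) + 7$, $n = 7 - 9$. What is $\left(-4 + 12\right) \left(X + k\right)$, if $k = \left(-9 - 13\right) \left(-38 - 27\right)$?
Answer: $11600$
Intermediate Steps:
$n = -2$ ($n = 7 - 9 = -2$)
$X = 20$ ($X = \left(-2 + 15\right) + 7 = 13 + 7 = 20$)
$k = 1430$ ($k = \left(-22\right) \left(-65\right) = 1430$)
$\left(-4 + 12\right) \left(X + k\right) = \left(-4 + 12\right) \left(20 + 1430\right) = 8 \cdot 1450 = 11600$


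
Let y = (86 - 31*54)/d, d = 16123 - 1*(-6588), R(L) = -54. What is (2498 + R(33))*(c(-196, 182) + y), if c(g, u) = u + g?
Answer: -60073896/1747 ≈ -34387.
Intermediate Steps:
d = 22711 (d = 16123 + 6588 = 22711)
y = -1588/22711 (y = (86 - 31*54)/22711 = (86 - 1674)*(1/22711) = -1588*1/22711 = -1588/22711 ≈ -0.069922)
c(g, u) = g + u
(2498 + R(33))*(c(-196, 182) + y) = (2498 - 54)*((-196 + 182) - 1588/22711) = 2444*(-14 - 1588/22711) = 2444*(-319542/22711) = -60073896/1747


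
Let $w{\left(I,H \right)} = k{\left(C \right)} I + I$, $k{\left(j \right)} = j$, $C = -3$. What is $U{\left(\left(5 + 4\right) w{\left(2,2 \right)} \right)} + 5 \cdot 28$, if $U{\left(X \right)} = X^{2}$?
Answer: $1436$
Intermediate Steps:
$w{\left(I,H \right)} = - 2 I$ ($w{\left(I,H \right)} = - 3 I + I = - 2 I$)
$U{\left(\left(5 + 4\right) w{\left(2,2 \right)} \right)} + 5 \cdot 28 = \left(\left(5 + 4\right) \left(\left(-2\right) 2\right)\right)^{2} + 5 \cdot 28 = \left(9 \left(-4\right)\right)^{2} + 140 = \left(-36\right)^{2} + 140 = 1296 + 140 = 1436$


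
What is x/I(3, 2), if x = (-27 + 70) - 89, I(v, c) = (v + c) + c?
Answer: -46/7 ≈ -6.5714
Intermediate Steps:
I(v, c) = v + 2*c (I(v, c) = (c + v) + c = v + 2*c)
x = -46 (x = 43 - 89 = -46)
x/I(3, 2) = -46/(3 + 2*2) = -46/(3 + 4) = -46/7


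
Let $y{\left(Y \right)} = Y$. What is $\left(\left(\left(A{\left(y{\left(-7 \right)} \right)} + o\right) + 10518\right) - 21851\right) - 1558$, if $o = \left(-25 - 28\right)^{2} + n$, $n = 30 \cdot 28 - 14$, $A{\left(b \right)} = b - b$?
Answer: $-9256$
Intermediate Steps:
$A{\left(b \right)} = 0$
$n = 826$ ($n = 840 - 14 = 826$)
$o = 3635$ ($o = \left(-25 - 28\right)^{2} + 826 = \left(-53\right)^{2} + 826 = 2809 + 826 = 3635$)
$\left(\left(\left(A{\left(y{\left(-7 \right)} \right)} + o\right) + 10518\right) - 21851\right) - 1558 = \left(\left(\left(0 + 3635\right) + 10518\right) - 21851\right) - 1558 = \left(\left(3635 + 10518\right) - 21851\right) - 1558 = \left(14153 - 21851\right) - 1558 = -7698 - 1558 = -9256$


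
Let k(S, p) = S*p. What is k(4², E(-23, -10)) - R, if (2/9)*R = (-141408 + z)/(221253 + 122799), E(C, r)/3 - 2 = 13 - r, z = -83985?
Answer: 91972593/76456 ≈ 1202.9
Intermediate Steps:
E(C, r) = 45 - 3*r (E(C, r) = 6 + 3*(13 - r) = 6 + (39 - 3*r) = 45 - 3*r)
R = -225393/76456 (R = 9*((-141408 - 83985)/(221253 + 122799))/2 = 9*(-225393/344052)/2 = 9*(-225393*1/344052)/2 = (9/2)*(-75131/114684) = -225393/76456 ≈ -2.9480)
k(4², E(-23, -10)) - R = 4²*(45 - 3*(-10)) - 1*(-225393/76456) = 16*(45 + 30) + 225393/76456 = 16*75 + 225393/76456 = 1200 + 225393/76456 = 91972593/76456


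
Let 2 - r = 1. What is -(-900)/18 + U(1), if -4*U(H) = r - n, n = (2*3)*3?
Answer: 217/4 ≈ 54.250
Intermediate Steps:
r = 1 (r = 2 - 1*1 = 2 - 1 = 1)
n = 18 (n = 6*3 = 18)
U(H) = 17/4 (U(H) = -(1 - 1*18)/4 = -(1 - 18)/4 = -¼*(-17) = 17/4)
-(-900)/18 + U(1) = -(-900)/18 + 17/4 = -20*(-5/2) + 17/4 = 50 + 17/4 = 217/4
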